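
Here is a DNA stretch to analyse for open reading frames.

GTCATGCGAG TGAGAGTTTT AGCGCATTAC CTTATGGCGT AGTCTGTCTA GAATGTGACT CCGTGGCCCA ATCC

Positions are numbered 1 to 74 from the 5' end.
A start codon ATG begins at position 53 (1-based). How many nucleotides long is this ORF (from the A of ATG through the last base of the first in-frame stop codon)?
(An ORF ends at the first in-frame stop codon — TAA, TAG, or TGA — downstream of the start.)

6

Codons from position 53: ATG (53–55), TGA (56–58).
TGA is the first in-frame stop; ORF spans 53–58, 6 nucleotides.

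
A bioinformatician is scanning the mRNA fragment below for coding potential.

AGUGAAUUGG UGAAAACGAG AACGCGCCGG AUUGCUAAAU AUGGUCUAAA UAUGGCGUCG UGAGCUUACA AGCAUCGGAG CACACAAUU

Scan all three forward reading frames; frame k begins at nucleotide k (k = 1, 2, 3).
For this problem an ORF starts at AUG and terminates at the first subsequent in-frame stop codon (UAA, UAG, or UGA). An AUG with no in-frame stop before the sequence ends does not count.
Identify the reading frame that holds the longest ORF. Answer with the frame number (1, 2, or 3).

1

Frame 1: AGU GAA UUG GUG AAA ACG AGA ACG CGC CGG AUU GCU AAA UAU GGU CUA AAU AUG GCG UCG UGA GCU UAC AAG CAU CGG AGC ACA CAA — AUG at 52, stop UGA at 61 → 12 nt.
Frame 2: GUG AAU UGG UGA AAA CGA GAA CGC GCC GGA UUG CUA AAU AUG GUC UAA AUA UGG CGU CGU GAG CUU ACA AGC AUC GGA GCA CAC AAU — AUG at 41, stop UAA at 47 → 9 nt.
Frame 3: UGA AUU GGU GAA AAC GAG AAC GCG CCG GAU UGC UAA AUA UGG UCU AAA UAU GGC GUC GUG AGC UUA CAA GCA UCG GAG CAC ACA AUU — no AUG→stop ORF.
Longest ORF is 12 nt in frame 1 (positions 52–63).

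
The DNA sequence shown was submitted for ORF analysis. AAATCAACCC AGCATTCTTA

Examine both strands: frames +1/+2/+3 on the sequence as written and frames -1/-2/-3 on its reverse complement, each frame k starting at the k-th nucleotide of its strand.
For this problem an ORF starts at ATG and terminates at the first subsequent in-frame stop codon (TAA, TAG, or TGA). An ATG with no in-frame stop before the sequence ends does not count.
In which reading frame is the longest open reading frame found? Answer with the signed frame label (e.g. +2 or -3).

Reverse complement (5'→3'): TAAGAATGCTGGGTTGATTT
Frame +1: AAA TCA ACC CAG CAT TCT — no ATG→stop ORF.
Frame +2: AAT CAA CCC AGC ATT CTT — no ATG→stop ORF.
Frame +3: ATC AAC CCA GCA TTC TTA — no ATG→stop ORF.
Frame -1: TAA GAA TGC TGG GTT GAT — no ATG→stop ORF.
Frame -2: AAG AAT GCT GGG TTG ATT — no ATG→stop ORF.
Frame -3: AGA ATG CTG GGT TGA TTT — ATG at 6, stop TGA at 15 → 12 nt.
Longest ORF is 12 nt in frame -3 (positions 6–17).

-3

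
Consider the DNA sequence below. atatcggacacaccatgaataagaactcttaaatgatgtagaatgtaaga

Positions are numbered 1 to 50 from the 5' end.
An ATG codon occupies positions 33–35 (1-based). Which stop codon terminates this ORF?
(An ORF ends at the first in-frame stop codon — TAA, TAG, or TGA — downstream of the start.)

Codons from position 33: ATG (33–35), ATG (36–38), TAG (39–41).
The first in-frame stop codon is TAG.

TAG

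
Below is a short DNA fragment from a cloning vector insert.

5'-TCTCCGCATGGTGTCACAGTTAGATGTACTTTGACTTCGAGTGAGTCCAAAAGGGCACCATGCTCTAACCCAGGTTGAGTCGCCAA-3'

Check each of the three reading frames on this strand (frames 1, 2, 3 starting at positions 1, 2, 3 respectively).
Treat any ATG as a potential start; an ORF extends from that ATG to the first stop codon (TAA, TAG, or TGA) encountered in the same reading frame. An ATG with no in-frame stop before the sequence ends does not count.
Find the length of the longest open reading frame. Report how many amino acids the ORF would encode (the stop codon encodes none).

8

Frame 1: TCT CCG CAT GGT GTC ACA GTT AGA TGT ACT TTG ACT TCG AGT GAG TCC AAA AGG GCA CCA TGC TCT AAC CCA GGT TGA GTC GCC — no ATG→stop ORF.
Frame 2: CTC CGC ATG GTG TCA CAG TTA GAT GTA CTT TGA CTT CGA GTG AGT CCA AAA GGG CAC CAT GCT CTA ACC CAG GTT GAG TCG CCA — ATG at 8, stop TGA at 32 → 27 nt.
Frame 3: TCC GCA TGG TGT CAC AGT TAG ATG TAC TTT GAC TTC GAG TGA GTC CAA AAG GGC ACC ATG CTC TAA CCC AGG TTG AGT CGC CAA — ATG at 24, stop TGA at 42 → 21 nt; ATG at 60, stop TAA at 66 → 9 nt.
Longest: frame 2, positions 8–34, 27 nt = 9 codons = 8 aa. → 8 amino acids.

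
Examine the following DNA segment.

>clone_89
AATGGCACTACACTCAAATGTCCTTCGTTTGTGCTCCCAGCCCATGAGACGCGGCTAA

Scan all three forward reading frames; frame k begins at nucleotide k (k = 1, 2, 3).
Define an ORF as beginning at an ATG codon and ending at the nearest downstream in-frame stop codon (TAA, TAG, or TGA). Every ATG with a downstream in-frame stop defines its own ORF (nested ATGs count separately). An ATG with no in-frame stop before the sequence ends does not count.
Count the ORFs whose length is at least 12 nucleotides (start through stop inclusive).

3

Frame 1: AAT GGC ACT ACA CTC AAA TGT CCT TCG TTT GTG CTC CCA GCC CAT GAG ACG CGG CTA — no ATG→stop ORF.
Frame 2: ATG GCA CTA CAC TCA AAT GTC CTT CGT TTG TGC TCC CAG CCC ATG AGA CGC GGC TAA — ATG at 2, stop TAA at 56 → 57 nt; ATG at 44, stop TAA at 56 → 15 nt.
Frame 3: TGG CAC TAC ACT CAA ATG TCC TTC GTT TGT GCT CCC AGC CCA TGA GAC GCG GCT — ATG at 18, stop TGA at 45 → 30 nt.
ORFs ≥ 12 nucleotides: frame 2 2–58 (57 nucleotides), frame 2 44–58 (15 nucleotides), frame 3 18–47 (30 nucleotides). Count = 3.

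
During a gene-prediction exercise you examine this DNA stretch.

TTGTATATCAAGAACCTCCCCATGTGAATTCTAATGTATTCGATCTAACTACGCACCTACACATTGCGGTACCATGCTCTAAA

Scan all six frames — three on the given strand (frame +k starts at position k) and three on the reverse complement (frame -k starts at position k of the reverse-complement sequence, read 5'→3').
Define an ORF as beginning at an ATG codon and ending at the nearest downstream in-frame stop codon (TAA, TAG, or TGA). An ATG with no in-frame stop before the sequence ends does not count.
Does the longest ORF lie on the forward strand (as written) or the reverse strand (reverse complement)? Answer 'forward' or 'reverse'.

Reverse complement (5'→3'): TTTAGAGCATGGTACCGCAATGTGTAGGTGCGTAGTTAGATCGAATACATTAGAATTCACATGGGGAGGTTCTTGATATACAA
Frame +1: TTG TAT ATC AAG AAC CTC CCC ATG TGA ATT CTA ATG TAT TCG ATC TAA CTA CGC ACC TAC ACA TTG CGG TAC CAT GCT CTA — ATG at 22, stop TGA at 25 → 6 nt; ATG at 34, stop TAA at 46 → 15 nt.
Frame +2: TGT ATA TCA AGA ACC TCC CCA TGT GAA TTC TAA TGT ATT CGA TCT AAC TAC GCA CCT ACA CAT TGC GGT ACC ATG CTC TAA — ATG at 74, stop TAA at 80 → 9 nt.
Frame +3: GTA TAT CAA GAA CCT CCC CAT GTG AAT TCT AAT GTA TTC GAT CTA ACT ACG CAC CTA CAC ATT GCG GTA CCA TGC TCT AAA — no ATG→stop ORF.
Frame -1: TTT AGA GCA TGG TAC CGC AAT GTG TAG GTG CGT AGT TAG ATC GAA TAC ATT AGA ATT CAC ATG GGG AGG TTC TTG ATA TAC — no ATG→stop ORF.
Frame -2: TTA GAG CAT GGT ACC GCA ATG TGT AGG TGC GTA GTT AGA TCG AAT ACA TTA GAA TTC ACA TGG GGA GGT TCT TGA TAT ACA — ATG at 20, stop TGA at 74 → 57 nt.
Frame -3: TAG AGC ATG GTA CCG CAA TGT GTA GGT GCG TAG TTA GAT CGA ATA CAT TAG AAT TCA CAT GGG GAG GTT CTT GAT ATA CAA — ATG at 9, stop TAG at 33 → 27 nt.
Forward-strand max 15 nt; reverse-strand max 57 nt. The reverse strand has the longer ORF.

reverse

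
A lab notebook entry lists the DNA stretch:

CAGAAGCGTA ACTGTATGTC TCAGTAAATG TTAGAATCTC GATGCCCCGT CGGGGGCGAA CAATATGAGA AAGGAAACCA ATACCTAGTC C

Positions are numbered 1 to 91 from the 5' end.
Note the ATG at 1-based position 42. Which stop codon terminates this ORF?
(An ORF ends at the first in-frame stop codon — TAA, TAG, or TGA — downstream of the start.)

Codons from position 42: ATG (42–44), CCC (45–47), CGT (48–50), CGG (51–53), GGG (54–56), CGA (57–59), ACA (60–62), ATA (63–65), TGA (66–68).
The first in-frame stop codon is TGA.

TGA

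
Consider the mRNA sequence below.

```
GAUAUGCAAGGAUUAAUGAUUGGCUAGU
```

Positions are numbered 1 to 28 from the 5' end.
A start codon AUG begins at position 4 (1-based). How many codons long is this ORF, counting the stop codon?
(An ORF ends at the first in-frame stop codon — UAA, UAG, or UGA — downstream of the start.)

8

Codons from position 4: AUG (4–6), CAA (7–9), GGA (10–12), UUA (13–15), AUG (16–18), AUU (19–21), GGC (22–24), UAG (25–27).
UAG is the first in-frame stop; that's 8 codons including the stop.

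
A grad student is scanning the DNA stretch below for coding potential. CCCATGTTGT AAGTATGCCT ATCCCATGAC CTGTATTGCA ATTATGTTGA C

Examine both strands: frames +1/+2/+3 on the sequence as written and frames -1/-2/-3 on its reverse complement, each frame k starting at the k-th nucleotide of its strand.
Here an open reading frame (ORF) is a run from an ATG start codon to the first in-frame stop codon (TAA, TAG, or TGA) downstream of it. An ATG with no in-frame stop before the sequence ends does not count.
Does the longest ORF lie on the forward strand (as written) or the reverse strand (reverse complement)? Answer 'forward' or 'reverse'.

Reverse complement (5'→3'): GTCAACATAATTGCAATACAGGTCATGGGATAGGCATACTTACAACATGGG
Frame +1: CCC ATG TTG TAA GTA TGC CTA TCC CAT GAC CTG TAT TGC AAT TAT GTT GAC — ATG at 4, stop TAA at 10 → 9 nt.
Frame +2: CCA TGT TGT AAG TAT GCC TAT CCC ATG ACC TGT ATT GCA ATT ATG TTG — no ATG→stop ORF.
Frame +3: CAT GTT GTA AGT ATG CCT ATC CCA TGA CCT GTA TTG CAA TTA TGT TGA — ATG at 15, stop TGA at 27 → 15 nt.
Frame -1: GTC AAC ATA ATT GCA ATA CAG GTC ATG GGA TAG GCA TAC TTA CAA CAT GGG — ATG at 25, stop TAG at 31 → 9 nt.
Frame -2: TCA ACA TAA TTG CAA TAC AGG TCA TGG GAT AGG CAT ACT TAC AAC ATG — no ATG→stop ORF.
Frame -3: CAA CAT AAT TGC AAT ACA GGT CAT GGG ATA GGC ATA CTT ACA ACA TGG — no ATG→stop ORF.
Forward-strand max 15 nt; reverse-strand max 9 nt. The forward strand has the longer ORF.

forward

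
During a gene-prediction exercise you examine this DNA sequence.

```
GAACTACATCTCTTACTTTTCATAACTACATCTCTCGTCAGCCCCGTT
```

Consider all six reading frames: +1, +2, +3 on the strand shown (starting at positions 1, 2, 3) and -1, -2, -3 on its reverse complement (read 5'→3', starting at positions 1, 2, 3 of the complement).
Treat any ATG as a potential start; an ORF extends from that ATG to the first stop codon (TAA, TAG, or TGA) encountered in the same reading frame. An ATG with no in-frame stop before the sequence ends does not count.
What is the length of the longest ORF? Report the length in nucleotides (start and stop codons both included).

Reverse complement (5'→3'): AACGGGGCTGACGAGAGATGTAGTTATGAAAAGTAAGAGATGTAGTTC
Frame +1: GAA CTA CAT CTC TTA CTT TTC ATA ACT ACA TCT CTC GTC AGC CCC GTT — no ATG→stop ORF.
Frame +2: AAC TAC ATC TCT TAC TTT TCA TAA CTA CAT CTC TCG TCA GCC CCG — no ATG→stop ORF.
Frame +3: ACT ACA TCT CTT ACT TTT CAT AAC TAC ATC TCT CGT CAG CCC CGT — no ATG→stop ORF.
Frame -1: AAC GGG GCT GAC GAG AGA TGT AGT TAT GAA AAG TAA GAG ATG TAG TTC — ATG at 40, stop TAG at 43 → 6 nt.
Frame -2: ACG GGG CTG ACG AGA GAT GTA GTT ATG AAA AGT AAG AGA TGT AGT — no ATG→stop ORF.
Frame -3: CGG GGC TGA CGA GAG ATG TAG TTA TGA AAA GTA AGA GAT GTA GTT — ATG at 18, stop TAG at 21 → 6 nt.
Longest: frame -1, positions 40–45, 6 nt = 2 codons = 1 aa. → 6 nucleotides.

6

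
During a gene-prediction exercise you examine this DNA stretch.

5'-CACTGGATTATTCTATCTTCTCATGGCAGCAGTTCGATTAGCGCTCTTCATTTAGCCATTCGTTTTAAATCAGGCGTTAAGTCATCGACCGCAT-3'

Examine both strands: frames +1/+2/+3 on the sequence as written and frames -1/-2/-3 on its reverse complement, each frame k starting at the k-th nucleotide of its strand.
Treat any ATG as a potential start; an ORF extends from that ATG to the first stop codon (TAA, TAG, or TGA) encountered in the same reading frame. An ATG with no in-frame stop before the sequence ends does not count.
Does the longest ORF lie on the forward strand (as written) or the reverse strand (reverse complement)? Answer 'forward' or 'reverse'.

reverse

Reverse complement (5'→3'): ATGCGGTCGATGACTTAACGCCTGATTTAAAACGAATGGCTAAATGAAGAGCGCTAATCGAACTGCTGCCATGAGAAGATAGAATAATCCAGTG
Frame +1: CAC TGG ATT ATT CTA TCT TCT CAT GGC AGC AGT TCG ATT AGC GCT CTT CAT TTA GCC ATT CGT TTT AAA TCA GGC GTT AAG TCA TCG ACC GCA — no ATG→stop ORF.
Frame +2: ACT GGA TTA TTC TAT CTT CTC ATG GCA GCA GTT CGA TTA GCG CTC TTC ATT TAG CCA TTC GTT TTA AAT CAG GCG TTA AGT CAT CGA CCG CAT — ATG at 23, stop TAG at 53 → 33 nt.
Frame +3: CTG GAT TAT TCT ATC TTC TCA TGG CAG CAG TTC GAT TAG CGC TCT TCA TTT AGC CAT TCG TTT TAA ATC AGG CGT TAA GTC ATC GAC CGC — no ATG→stop ORF.
Frame -1: ATG CGG TCG ATG ACT TAA CGC CTG ATT TAA AAC GAA TGG CTA AAT GAA GAG CGC TAA TCG AAC TGC TGC CAT GAG AAG ATA GAA TAA TCC AGT — ATG at 1, stop TAA at 16 → 18 nt; ATG at 10, stop TAA at 16 → 9 nt.
Frame -2: TGC GGT CGA TGA CTT AAC GCC TGA TTT AAA ACG AAT GGC TAA ATG AAG AGC GCT AAT CGA ACT GCT GCC ATG AGA AGA TAG AAT AAT CCA GTG — ATG at 44, stop TAG at 80 → 39 nt; ATG at 71, stop TAG at 80 → 12 nt.
Frame -3: GCG GTC GAT GAC TTA ACG CCT GAT TTA AAA CGA ATG GCT AAA TGA AGA GCG CTA ATC GAA CTG CTG CCA TGA GAA GAT AGA ATA ATC CAG — ATG at 36, stop TGA at 45 → 12 nt.
Forward-strand max 33 nt; reverse-strand max 39 nt. The reverse strand has the longer ORF.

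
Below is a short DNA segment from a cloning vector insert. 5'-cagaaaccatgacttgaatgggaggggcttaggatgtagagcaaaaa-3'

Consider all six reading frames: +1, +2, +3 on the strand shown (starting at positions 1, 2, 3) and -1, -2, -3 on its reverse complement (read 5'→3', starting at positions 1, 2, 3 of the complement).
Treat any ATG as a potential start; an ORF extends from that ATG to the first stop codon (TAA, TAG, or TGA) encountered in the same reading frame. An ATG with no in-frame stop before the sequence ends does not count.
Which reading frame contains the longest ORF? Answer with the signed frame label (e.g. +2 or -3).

+3

Reverse complement (5'→3'): TTTTTGCTCTACATCCTAAGCCCCTCCCATTCAAGTCATGGTTTCTG
Frame +1: CAG AAA CCA TGA CTT GAA TGG GAG GGG CTT AGG ATG TAG AGC AAA — ATG at 34, stop TAG at 37 → 6 nt.
Frame +2: AGA AAC CAT GAC TTG AAT GGG AGG GGC TTA GGA TGT AGA GCA AAA — no ATG→stop ORF.
Frame +3: GAA ACC ATG ACT TGA ATG GGA GGG GCT TAG GAT GTA GAG CAA AAA — ATG at 9, stop TGA at 15 → 9 nt; ATG at 18, stop TAG at 30 → 15 nt.
Frame -1: TTT TTG CTC TAC ATC CTA AGC CCC TCC CAT TCA AGT CAT GGT TTC — no ATG→stop ORF.
Frame -2: TTT TGC TCT ACA TCC TAA GCC CCT CCC ATT CAA GTC ATG GTT TCT — no ATG→stop ORF.
Frame -3: TTT GCT CTA CAT CCT AAG CCC CTC CCA TTC AAG TCA TGG TTT CTG — no ATG→stop ORF.
Longest ORF is 15 nt in frame +3 (positions 18–32).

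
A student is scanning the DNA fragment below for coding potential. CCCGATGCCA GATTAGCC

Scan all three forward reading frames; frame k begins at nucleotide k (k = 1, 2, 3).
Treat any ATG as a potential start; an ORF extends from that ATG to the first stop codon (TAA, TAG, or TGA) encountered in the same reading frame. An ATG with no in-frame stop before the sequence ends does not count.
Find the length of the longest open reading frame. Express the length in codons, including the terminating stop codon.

Frame 1: CCC GAT GCC AGA TTA GCC — no ATG→stop ORF.
Frame 2: CCG ATG CCA GAT TAG — ATG at 5, stop TAG at 14 → 12 nt.
Frame 3: CGA TGC CAG ATT AGC — no ATG→stop ORF.
Longest: frame 2, positions 5–16, 12 nt = 4 codons = 3 aa. → 4 codons.

4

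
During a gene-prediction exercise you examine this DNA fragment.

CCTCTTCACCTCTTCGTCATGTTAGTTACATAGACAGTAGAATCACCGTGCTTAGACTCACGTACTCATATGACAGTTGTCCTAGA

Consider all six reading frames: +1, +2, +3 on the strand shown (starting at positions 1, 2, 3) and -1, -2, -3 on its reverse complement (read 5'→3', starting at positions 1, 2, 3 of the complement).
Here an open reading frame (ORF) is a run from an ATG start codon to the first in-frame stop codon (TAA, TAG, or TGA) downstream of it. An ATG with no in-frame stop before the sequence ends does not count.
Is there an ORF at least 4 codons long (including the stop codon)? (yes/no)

yes

Reverse complement (5'→3'): TCTAGGACAACTGTCATATGAGTACGTGAGTCTAAGCACGGTGATTCTACTGTCTATGTAACTAACATGACGAAGAGGTGAAGAGG
Frame +1: CCT CTT CAC CTC TTC GTC ATG TTA GTT ACA TAG ACA GTA GAA TCA CCG TGC TTA GAC TCA CGT ACT CAT ATG ACA GTT GTC CTA — ATG at 19, stop TAG at 31 → 15 nt.
Frame +2: CTC TTC ACC TCT TCG TCA TGT TAG TTA CAT AGA CAG TAG AAT CAC CGT GCT TAG ACT CAC GTA CTC ATA TGA CAG TTG TCC TAG — no ATG→stop ORF.
Frame +3: TCT TCA CCT CTT CGT CAT GTT AGT TAC ATA GAC AGT AGA ATC ACC GTG CTT AGA CTC ACG TAC TCA TAT GAC AGT TGT CCT AGA — no ATG→stop ORF.
Frame -1: TCT AGG ACA ACT GTC ATA TGA GTA CGT GAG TCT AAG CAC GGT GAT TCT ACT GTC TAT GTA ACT AAC ATG ACG AAG AGG TGA AGA — ATG at 67, stop TGA at 79 → 15 nt.
Frame -2: CTA GGA CAA CTG TCA TAT GAG TAC GTG AGT CTA AGC ACG GTG ATT CTA CTG TCT ATG TAA CTA ACA TGA CGA AGA GGT GAA GAG — ATG at 56, stop TAA at 59 → 6 nt.
Frame -3: TAG GAC AAC TGT CAT ATG AGT ACG TGA GTC TAA GCA CGG TGA TTC TAC TGT CTA TGT AAC TAA CAT GAC GAA GAG GTG AAG AGG — ATG at 18, stop TGA at 27 → 12 nt.
Frame +1 has an ORF of 5 codons (positions 19–33) ≥ 4, so yes.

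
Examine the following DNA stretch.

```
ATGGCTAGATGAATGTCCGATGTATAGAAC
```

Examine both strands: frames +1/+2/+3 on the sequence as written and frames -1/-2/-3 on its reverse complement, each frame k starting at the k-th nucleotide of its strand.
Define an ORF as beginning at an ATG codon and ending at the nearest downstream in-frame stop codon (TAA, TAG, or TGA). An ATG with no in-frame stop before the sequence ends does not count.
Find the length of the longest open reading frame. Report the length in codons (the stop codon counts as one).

5

Reverse complement (5'→3'): GTTCTATACATCGGACATTCATCTAGCCAT
Frame +1: ATG GCT AGA TGA ATG TCC GAT GTA TAG AAC — ATG at 1, stop TGA at 10 → 12 nt; ATG at 13, stop TAG at 25 → 15 nt.
Frame +2: TGG CTA GAT GAA TGT CCG ATG TAT AGA — no ATG→stop ORF.
Frame +3: GGC TAG ATG AAT GTC CGA TGT ATA GAA — no ATG→stop ORF.
Frame -1: GTT CTA TAC ATC GGA CAT TCA TCT AGC CAT — no ATG→stop ORF.
Frame -2: TTC TAT ACA TCG GAC ATT CAT CTA GCC — no ATG→stop ORF.
Frame -3: TCT ATA CAT CGG ACA TTC ATC TAG CCA — no ATG→stop ORF.
Longest: frame +1, positions 13–27, 15 nt = 5 codons = 4 aa. → 5 codons.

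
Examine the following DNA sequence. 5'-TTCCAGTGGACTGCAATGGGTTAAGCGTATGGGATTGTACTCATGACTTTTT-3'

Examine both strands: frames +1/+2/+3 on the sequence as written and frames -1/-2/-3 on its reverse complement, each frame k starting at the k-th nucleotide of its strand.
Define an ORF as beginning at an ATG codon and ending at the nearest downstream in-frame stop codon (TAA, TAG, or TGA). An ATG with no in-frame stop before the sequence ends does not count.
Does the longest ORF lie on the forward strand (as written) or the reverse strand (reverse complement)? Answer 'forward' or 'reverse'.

reverse

Reverse complement (5'→3'): AAAAAGTCATGAGTACAATCCCATACGCTTAACCCATTGCAGTCCACTGGAA
Frame +1: TTC CAG TGG ACT GCA ATG GGT TAA GCG TAT GGG ATT GTA CTC ATG ACT TTT — ATG at 16, stop TAA at 22 → 9 nt.
Frame +2: TCC AGT GGA CTG CAA TGG GTT AAG CGT ATG GGA TTG TAC TCA TGA CTT TTT — ATG at 29, stop TGA at 44 → 18 nt.
Frame +3: CCA GTG GAC TGC AAT GGG TTA AGC GTA TGG GAT TGT ACT CAT GAC TTT — no ATG→stop ORF.
Frame -1: AAA AAG TCA TGA GTA CAA TCC CAT ACG CTT AAC CCA TTG CAG TCC ACT GGA — no ATG→stop ORF.
Frame -2: AAA AGT CAT GAG TAC AAT CCC ATA CGC TTA ACC CAT TGC AGT CCA CTG GAA — no ATG→stop ORF.
Frame -3: AAA GTC ATG AGT ACA ATC CCA TAC GCT TAA CCC ATT GCA GTC CAC TGG — ATG at 9, stop TAA at 30 → 24 nt.
Forward-strand max 18 nt; reverse-strand max 24 nt. The reverse strand has the longer ORF.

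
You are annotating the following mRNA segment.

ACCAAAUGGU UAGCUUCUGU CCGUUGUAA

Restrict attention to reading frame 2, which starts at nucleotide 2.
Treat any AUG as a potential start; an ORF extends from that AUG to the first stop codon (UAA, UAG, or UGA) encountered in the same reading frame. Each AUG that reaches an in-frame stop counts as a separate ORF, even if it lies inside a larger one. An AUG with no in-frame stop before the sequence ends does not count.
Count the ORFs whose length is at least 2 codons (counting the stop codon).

0

Frame 2: CCA AAU GGU UAG CUU CUG UCC GUU GUA — no AUG→stop ORF.
No ORF reaches 2 codons. Count = 0.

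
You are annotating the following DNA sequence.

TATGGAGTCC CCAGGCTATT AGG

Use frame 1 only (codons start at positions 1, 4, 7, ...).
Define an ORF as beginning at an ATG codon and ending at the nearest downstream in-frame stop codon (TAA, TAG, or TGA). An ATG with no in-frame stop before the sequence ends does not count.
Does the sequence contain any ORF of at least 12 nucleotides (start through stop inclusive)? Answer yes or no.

Frame 1: TAT GGA GTC CCC AGG CTA TTA — no ATG→stop ORF.
Largest ORF found is 0 nucleotides < 12, so no.

no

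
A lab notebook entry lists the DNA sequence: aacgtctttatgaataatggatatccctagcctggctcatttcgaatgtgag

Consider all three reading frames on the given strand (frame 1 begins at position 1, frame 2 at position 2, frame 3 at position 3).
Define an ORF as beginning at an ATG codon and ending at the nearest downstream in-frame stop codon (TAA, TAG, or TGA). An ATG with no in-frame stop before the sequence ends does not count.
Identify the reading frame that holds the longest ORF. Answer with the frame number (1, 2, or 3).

Frame 1: AAC GTC TTT ATG AAT AAT GGA TAT CCC TAG CCT GGC TCA TTT CGA ATG TGA — ATG at 10, stop TAG at 28 → 21 nt; ATG at 46, stop TGA at 49 → 6 nt.
Frame 2: ACG TCT TTA TGA ATA ATG GAT ATC CCT AGC CTG GCT CAT TTC GAA TGT GAG — no ATG→stop ORF.
Frame 3: CGT CTT TAT GAA TAA TGG ATA TCC CTA GCC TGG CTC ATT TCG AAT GTG — no ATG→stop ORF.
Longest ORF is 21 nt in frame 1 (positions 10–30).

1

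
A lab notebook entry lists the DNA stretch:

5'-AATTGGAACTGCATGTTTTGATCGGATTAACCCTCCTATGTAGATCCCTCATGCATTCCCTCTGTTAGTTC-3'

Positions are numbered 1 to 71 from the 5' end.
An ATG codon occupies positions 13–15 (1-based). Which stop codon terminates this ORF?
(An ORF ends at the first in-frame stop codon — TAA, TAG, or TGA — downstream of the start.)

TGA

Codons from position 13: ATG (13–15), TTT (16–18), TGA (19–21).
The first in-frame stop codon is TGA.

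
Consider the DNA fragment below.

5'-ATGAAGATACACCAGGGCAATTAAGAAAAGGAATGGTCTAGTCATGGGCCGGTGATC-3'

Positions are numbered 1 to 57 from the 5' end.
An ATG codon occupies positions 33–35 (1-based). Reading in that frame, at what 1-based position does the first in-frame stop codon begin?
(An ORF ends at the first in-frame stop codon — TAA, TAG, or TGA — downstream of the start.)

Codons from position 33: ATG (33–35), GTC (36–38), TAG (39–41).
TAG is a stop codon; it begins at position 39.

39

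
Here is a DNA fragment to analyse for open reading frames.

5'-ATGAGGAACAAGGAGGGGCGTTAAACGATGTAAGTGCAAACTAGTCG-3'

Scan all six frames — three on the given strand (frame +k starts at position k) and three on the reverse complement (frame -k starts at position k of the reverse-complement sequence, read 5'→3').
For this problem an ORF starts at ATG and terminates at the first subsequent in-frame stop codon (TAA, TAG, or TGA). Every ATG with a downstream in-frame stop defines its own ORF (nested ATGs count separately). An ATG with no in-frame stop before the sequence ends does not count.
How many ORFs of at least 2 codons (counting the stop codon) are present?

Reverse complement (5'→3'): CGACTAGTTTGCACTTACATCGTTTAACGCCCCTCCTTGTTCCTCAT
Frame +1: ATG AGG AAC AAG GAG GGG CGT TAA ACG ATG TAA GTG CAA ACT AGT — ATG at 1, stop TAA at 22 → 24 nt; ATG at 28, stop TAA at 31 → 6 nt.
Frame +2: TGA GGA ACA AGG AGG GGC GTT AAA CGA TGT AAG TGC AAA CTA GTC — no ATG→stop ORF.
Frame +3: GAG GAA CAA GGA GGG GCG TTA AAC GAT GTA AGT GCA AAC TAG TCG — no ATG→stop ORF.
Frame -1: CGA CTA GTT TGC ACT TAC ATC GTT TAA CGC CCC TCC TTG TTC CTC — no ATG→stop ORF.
Frame -2: GAC TAG TTT GCA CTT ACA TCG TTT AAC GCC CCT CCT TGT TCC TCA — no ATG→stop ORF.
Frame -3: ACT AGT TTG CAC TTA CAT CGT TTA ACG CCC CTC CTT GTT CCT CAT — no ATG→stop ORF.
ORFs ≥ 2 codons: frame +1 1–24 (8 codons), frame +1 28–33 (2 codons). Count = 2.

2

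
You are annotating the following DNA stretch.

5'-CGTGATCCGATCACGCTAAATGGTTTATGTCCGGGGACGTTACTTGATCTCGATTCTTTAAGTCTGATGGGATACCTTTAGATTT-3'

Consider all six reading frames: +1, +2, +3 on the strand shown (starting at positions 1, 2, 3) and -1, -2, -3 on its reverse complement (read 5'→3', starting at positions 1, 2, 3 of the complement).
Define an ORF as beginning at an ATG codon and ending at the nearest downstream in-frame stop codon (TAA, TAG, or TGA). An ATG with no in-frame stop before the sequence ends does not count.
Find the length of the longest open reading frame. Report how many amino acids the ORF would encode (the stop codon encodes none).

Reverse complement (5'→3'): AAATCTAAAGGTATCCCATCAGACTTAAAGAATCGAGATCAAGTAACGTCCCCGGACATAAACCATTTAGCGTGATCGGATCACG
Frame +1: CGT GAT CCG ATC ACG CTA AAT GGT TTA TGT CCG GGG ACG TTA CTT GAT CTC GAT TCT TTA AGT CTG ATG GGA TAC CTT TAG ATT — ATG at 67, stop TAG at 79 → 15 nt.
Frame +2: GTG ATC CGA TCA CGC TAA ATG GTT TAT GTC CGG GGA CGT TAC TTG ATC TCG ATT CTT TAA GTC TGA TGG GAT ACC TTT AGA TTT — ATG at 20, stop TAA at 59 → 42 nt.
Frame +3: TGA TCC GAT CAC GCT AAA TGG TTT ATG TCC GGG GAC GTT ACT TGA TCT CGA TTC TTT AAG TCT GAT GGG ATA CCT TTA GAT — ATG at 27, stop TGA at 45 → 21 nt.
Frame -1: AAA TCT AAA GGT ATC CCA TCA GAC TTA AAG AAT CGA GAT CAA GTA ACG TCC CCG GAC ATA AAC CAT TTA GCG TGA TCG GAT CAC — no ATG→stop ORF.
Frame -2: AAT CTA AAG GTA TCC CAT CAG ACT TAA AGA ATC GAG ATC AAG TAA CGT CCC CGG ACA TAA ACC ATT TAG CGT GAT CGG ATC ACG — no ATG→stop ORF.
Frame -3: ATC TAA AGG TAT CCC ATC AGA CTT AAA GAA TCG AGA TCA AGT AAC GTC CCC GGA CAT AAA CCA TTT AGC GTG ATC GGA TCA — no ATG→stop ORF.
Longest: frame +2, positions 20–61, 42 nt = 14 codons = 13 aa. → 13 amino acids.

13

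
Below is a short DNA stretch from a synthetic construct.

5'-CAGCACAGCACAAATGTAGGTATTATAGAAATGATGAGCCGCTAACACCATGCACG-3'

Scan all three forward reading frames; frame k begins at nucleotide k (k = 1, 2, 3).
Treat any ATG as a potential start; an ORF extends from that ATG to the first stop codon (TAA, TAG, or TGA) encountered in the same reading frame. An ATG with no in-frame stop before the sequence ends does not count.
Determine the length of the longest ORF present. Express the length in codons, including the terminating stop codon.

5

Frame 1: CAG CAC AGC ACA AAT GTA GGT ATT ATA GAA ATG ATG AGC CGC TAA CAC CAT GCA — ATG at 31, stop TAA at 43 → 15 nt; ATG at 34, stop TAA at 43 → 12 nt.
Frame 2: AGC ACA GCA CAA ATG TAG GTA TTA TAG AAA TGA TGA GCC GCT AAC ACC ATG CAC — ATG at 14, stop TAG at 17 → 6 nt.
Frame 3: GCA CAG CAC AAA TGT AGG TAT TAT AGA AAT GAT GAG CCG CTA ACA CCA TGC ACG — no ATG→stop ORF.
Longest: frame 1, positions 31–45, 15 nt = 5 codons = 4 aa. → 5 codons.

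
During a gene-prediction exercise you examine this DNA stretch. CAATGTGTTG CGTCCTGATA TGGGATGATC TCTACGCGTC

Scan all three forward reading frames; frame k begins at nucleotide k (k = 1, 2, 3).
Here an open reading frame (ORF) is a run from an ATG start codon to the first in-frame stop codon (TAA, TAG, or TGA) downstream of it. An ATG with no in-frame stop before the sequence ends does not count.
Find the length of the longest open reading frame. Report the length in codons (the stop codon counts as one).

3

Frame 1: CAA TGT GTT GCG TCC TGA TAT GGG ATG ATC TCT ACG CGT — no ATG→stop ORF.
Frame 2: AAT GTG TTG CGT CCT GAT ATG GGA TGA TCT CTA CGC GTC — ATG at 20, stop TGA at 26 → 9 nt.
Frame 3: ATG TGT TGC GTC CTG ATA TGG GAT GAT CTC TAC GCG — no ATG→stop ORF.
Longest: frame 2, positions 20–28, 9 nt = 3 codons = 2 aa. → 3 codons.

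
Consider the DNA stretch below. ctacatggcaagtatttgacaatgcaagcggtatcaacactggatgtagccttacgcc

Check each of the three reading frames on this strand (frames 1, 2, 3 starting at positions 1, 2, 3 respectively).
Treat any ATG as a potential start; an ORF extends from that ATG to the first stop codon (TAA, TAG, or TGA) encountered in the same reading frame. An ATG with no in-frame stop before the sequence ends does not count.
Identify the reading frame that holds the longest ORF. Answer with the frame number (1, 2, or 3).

Frame 1: CTA CAT GGC AAG TAT TTG ACA ATG CAA GCG GTA TCA ACA CTG GAT GTA GCC TTA CGC — no ATG→stop ORF.
Frame 2: TAC ATG GCA AGT ATT TGA CAA TGC AAG CGG TAT CAA CAC TGG ATG TAG CCT TAC GCC — ATG at 5, stop TGA at 17 → 15 nt; ATG at 44, stop TAG at 47 → 6 nt.
Frame 3: ACA TGG CAA GTA TTT GAC AAT GCA AGC GGT ATC AAC ACT GGA TGT AGC CTT ACG — no ATG→stop ORF.
Longest ORF is 15 nt in frame 2 (positions 5–19).

2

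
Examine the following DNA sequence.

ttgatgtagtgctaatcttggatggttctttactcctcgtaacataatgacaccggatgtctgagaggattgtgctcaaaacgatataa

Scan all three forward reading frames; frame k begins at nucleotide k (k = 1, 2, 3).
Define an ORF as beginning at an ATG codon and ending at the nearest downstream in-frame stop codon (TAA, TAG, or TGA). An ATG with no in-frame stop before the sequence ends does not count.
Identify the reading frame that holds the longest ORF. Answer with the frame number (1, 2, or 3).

Frame 1: TTG ATG TAG TGC TAA TCT TGG ATG GTT CTT TAC TCC TCG TAA CAT AAT GAC ACC GGA TGT CTG AGA GGA TTG TGC TCA AAA CGA TAT — ATG at 4, stop TAG at 7 → 6 nt; ATG at 22, stop TAA at 40 → 21 nt.
Frame 2: TGA TGT AGT GCT AAT CTT GGA TGG TTC TTT ACT CCT CGT AAC ATA ATG ACA CCG GAT GTC TGA GAG GAT TGT GCT CAA AAC GAT ATA — ATG at 47, stop TGA at 62 → 18 nt.
Frame 3: GAT GTA GTG CTA ATC TTG GAT GGT TCT TTA CTC CTC GTA ACA TAA TGA CAC CGG ATG TCT GAG AGG ATT GTG CTC AAA ACG ATA TAA — ATG at 57, stop TAA at 87 → 33 nt.
Longest ORF is 33 nt in frame 3 (positions 57–89).

3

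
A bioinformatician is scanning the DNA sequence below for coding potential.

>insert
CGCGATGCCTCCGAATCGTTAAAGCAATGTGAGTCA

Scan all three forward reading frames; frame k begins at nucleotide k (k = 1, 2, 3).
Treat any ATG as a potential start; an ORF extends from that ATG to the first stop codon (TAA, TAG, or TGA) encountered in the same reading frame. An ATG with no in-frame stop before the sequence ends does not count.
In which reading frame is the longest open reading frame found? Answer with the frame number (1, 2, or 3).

2

Frame 1: CGC GAT GCC TCC GAA TCG TTA AAG CAA TGT GAG TCA — no ATG→stop ORF.
Frame 2: GCG ATG CCT CCG AAT CGT TAA AGC AAT GTG AGT — ATG at 5, stop TAA at 20 → 18 nt.
Frame 3: CGA TGC CTC CGA ATC GTT AAA GCA ATG TGA GTC — ATG at 27, stop TGA at 30 → 6 nt.
Longest ORF is 18 nt in frame 2 (positions 5–22).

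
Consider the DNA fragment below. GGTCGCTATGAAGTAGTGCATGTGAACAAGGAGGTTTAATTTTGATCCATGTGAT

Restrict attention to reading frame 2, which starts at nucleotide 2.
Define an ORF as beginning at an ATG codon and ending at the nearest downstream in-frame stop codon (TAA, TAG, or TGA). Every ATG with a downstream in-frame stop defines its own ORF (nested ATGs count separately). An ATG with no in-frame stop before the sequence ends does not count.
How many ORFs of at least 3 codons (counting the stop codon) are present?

1

Frame 2: GTC GCT ATG AAG TAG TGC ATG TGA ACA AGG AGG TTT AAT TTT GAT CCA TGT GAT — ATG at 8, stop TAG at 14 → 9 nt; ATG at 20, stop TGA at 23 → 6 nt.
ORFs ≥ 3 codons: frame 2 8–16 (3 codons). Count = 1.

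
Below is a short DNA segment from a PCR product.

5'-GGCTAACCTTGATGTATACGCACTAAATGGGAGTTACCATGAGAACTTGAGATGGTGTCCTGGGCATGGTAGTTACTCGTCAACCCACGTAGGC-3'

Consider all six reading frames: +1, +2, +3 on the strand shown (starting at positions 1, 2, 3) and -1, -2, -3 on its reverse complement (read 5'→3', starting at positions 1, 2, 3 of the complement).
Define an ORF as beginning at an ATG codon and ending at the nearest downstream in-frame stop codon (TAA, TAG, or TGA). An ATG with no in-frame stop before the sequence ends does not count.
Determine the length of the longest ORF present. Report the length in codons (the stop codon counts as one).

Reverse complement (5'→3'): GCCTACGTGGGTTGACGAGTAACTACCATGCCCAGGACACCATCTCAAGTTCTCATGGTAACTCCCATTTAGTGCGTATACATCAAGGTTAGCC
Frame +1: GGC TAA CCT TGA TGT ATA CGC ACT AAA TGG GAG TTA CCA TGA GAA CTT GAG ATG GTG TCC TGG GCA TGG TAG TTA CTC GTC AAC CCA CGT AGG — ATG at 52, stop TAG at 70 → 21 nt.
Frame +2: GCT AAC CTT GAT GTA TAC GCA CTA AAT GGG AGT TAC CAT GAG AAC TTG AGA TGG TGT CCT GGG CAT GGT AGT TAC TCG TCA ACC CAC GTA GGC — no ATG→stop ORF.
Frame +3: CTA ACC TTG ATG TAT ACG CAC TAA ATG GGA GTT ACC ATG AGA ACT TGA GAT GGT GTC CTG GGC ATG GTA GTT ACT CGT CAA CCC ACG TAG — ATG at 12, stop TAA at 24 → 15 nt; ATG at 27, stop TGA at 48 → 24 nt; ATG at 39, stop TGA at 48 → 12 nt; ATG at 66, stop TAG at 90 → 27 nt.
Frame -1: GCC TAC GTG GGT TGA CGA GTA ACT ACC ATG CCC AGG ACA CCA TCT CAA GTT CTC ATG GTA ACT CCC ATT TAG TGC GTA TAC ATC AAG GTT AGC — ATG at 28, stop TAG at 70 → 45 nt; ATG at 55, stop TAG at 70 → 18 nt.
Frame -2: CCT ACG TGG GTT GAC GAG TAA CTA CCA TGC CCA GGA CAC CAT CTC AAG TTC TCA TGG TAA CTC CCA TTT AGT GCG TAT ACA TCA AGG TTA GCC — no ATG→stop ORF.
Frame -3: CTA CGT GGG TTG ACG AGT AAC TAC CAT GCC CAG GAC ACC ATC TCA AGT TCT CAT GGT AAC TCC CAT TTA GTG CGT ATA CAT CAA GGT TAG — no ATG→stop ORF.
Longest: frame -1, positions 28–72, 45 nt = 15 codons = 14 aa. → 15 codons.

15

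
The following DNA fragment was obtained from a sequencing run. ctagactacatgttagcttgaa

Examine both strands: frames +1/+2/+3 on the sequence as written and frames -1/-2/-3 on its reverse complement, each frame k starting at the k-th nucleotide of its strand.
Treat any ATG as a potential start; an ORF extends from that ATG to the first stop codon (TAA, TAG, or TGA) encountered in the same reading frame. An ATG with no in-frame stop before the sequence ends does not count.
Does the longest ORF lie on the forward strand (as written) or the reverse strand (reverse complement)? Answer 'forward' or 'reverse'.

Reverse complement (5'→3'): TTCAAGCTAACATGTAGTCTAG
Frame +1: CTA GAC TAC ATG TTA GCT TGA — ATG at 10, stop TGA at 19 → 12 nt.
Frame +2: TAG ACT ACA TGT TAG CTT GAA — no ATG→stop ORF.
Frame +3: AGA CTA CAT GTT AGC TTG — no ATG→stop ORF.
Frame -1: TTC AAG CTA ACA TGT AGT CTA — no ATG→stop ORF.
Frame -2: TCA AGC TAA CAT GTA GTC TAG — no ATG→stop ORF.
Frame -3: CAA GCT AAC ATG TAG TCT — ATG at 12, stop TAG at 15 → 6 nt.
Forward-strand max 12 nt; reverse-strand max 6 nt. The forward strand has the longer ORF.

forward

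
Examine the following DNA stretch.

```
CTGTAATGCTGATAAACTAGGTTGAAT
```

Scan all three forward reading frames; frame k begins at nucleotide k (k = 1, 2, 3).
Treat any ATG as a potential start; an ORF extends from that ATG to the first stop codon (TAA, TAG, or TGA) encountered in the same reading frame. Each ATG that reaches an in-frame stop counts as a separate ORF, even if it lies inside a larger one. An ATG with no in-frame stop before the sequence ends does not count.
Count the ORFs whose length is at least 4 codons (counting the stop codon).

1

Frame 1: CTG TAA TGC TGA TAA ACT AGG TTG AAT — no ATG→stop ORF.
Frame 2: TGT AAT GCT GAT AAA CTA GGT TGA — no ATG→stop ORF.
Frame 3: GTA ATG CTG ATA AAC TAG GTT GAA — ATG at 6, stop TAG at 18 → 15 nt.
ORFs ≥ 4 codons: frame 3 6–20 (5 codons). Count = 1.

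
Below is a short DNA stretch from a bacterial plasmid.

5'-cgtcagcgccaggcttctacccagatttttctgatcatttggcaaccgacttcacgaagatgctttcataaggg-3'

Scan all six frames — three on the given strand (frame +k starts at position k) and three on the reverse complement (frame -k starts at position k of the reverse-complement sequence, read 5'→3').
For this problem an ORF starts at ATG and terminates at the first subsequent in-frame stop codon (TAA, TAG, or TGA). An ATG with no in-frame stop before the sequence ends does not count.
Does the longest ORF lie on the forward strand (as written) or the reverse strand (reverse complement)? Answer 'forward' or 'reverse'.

reverse

Reverse complement (5'→3'): CCCTTATGAAAGCATCTTCGTGAAGTCGGTTGCCAAATGATCAGAAAAATCTGGGTAGAAGCCTGGCGCTGACG
Frame +1: CGT CAG CGC CAG GCT TCT ACC CAG ATT TTT CTG ATC ATT TGG CAA CCG ACT TCA CGA AGA TGC TTT CAT AAG — no ATG→stop ORF.
Frame +2: GTC AGC GCC AGG CTT CTA CCC AGA TTT TTC TGA TCA TTT GGC AAC CGA CTT CAC GAA GAT GCT TTC ATA AGG — no ATG→stop ORF.
Frame +3: TCA GCG CCA GGC TTC TAC CCA GAT TTT TCT GAT CAT TTG GCA ACC GAC TTC ACG AAG ATG CTT TCA TAA GGG — ATG at 60, stop TAA at 69 → 12 nt.
Frame -1: CCC TTA TGA AAG CAT CTT CGT GAA GTC GGT TGC CAA ATG ATC AGA AAA ATC TGG GTA GAA GCC TGG CGC TGA — ATG at 37, stop TGA at 70 → 36 nt.
Frame -2: CCT TAT GAA AGC ATC TTC GTG AAG TCG GTT GCC AAA TGA TCA GAA AAA TCT GGG TAG AAG CCT GGC GCT GAC — no ATG→stop ORF.
Frame -3: CTT ATG AAA GCA TCT TCG TGA AGT CGG TTG CCA AAT GAT CAG AAA AAT CTG GGT AGA AGC CTG GCG CTG ACG — ATG at 6, stop TGA at 21 → 18 nt.
Forward-strand max 12 nt; reverse-strand max 36 nt. The reverse strand has the longer ORF.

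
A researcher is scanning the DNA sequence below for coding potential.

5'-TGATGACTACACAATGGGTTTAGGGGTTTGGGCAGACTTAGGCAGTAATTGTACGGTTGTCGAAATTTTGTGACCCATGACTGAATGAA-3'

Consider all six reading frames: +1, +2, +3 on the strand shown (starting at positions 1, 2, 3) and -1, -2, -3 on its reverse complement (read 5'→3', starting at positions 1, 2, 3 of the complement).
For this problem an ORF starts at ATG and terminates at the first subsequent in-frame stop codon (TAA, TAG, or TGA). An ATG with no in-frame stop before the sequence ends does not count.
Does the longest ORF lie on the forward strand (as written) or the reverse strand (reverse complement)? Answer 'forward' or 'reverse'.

Reverse complement (5'→3'): TTCATTCAGTCATGGGTCACAAAATTTCGACAACCGTACAATTACTGCCTAAGTCTGCCCAAACCCCTAAACCCATTGTGTAGTCATCA
Frame +1: TGA TGA CTA CAC AAT GGG TTT AGG GGT TTG GGC AGA CTT AGG CAG TAA TTG TAC GGT TGT CGA AAT TTT GTG ACC CAT GAC TGA ATG — no ATG→stop ORF.
Frame +2: GAT GAC TAC ACA ATG GGT TTA GGG GTT TGG GCA GAC TTA GGC AGT AAT TGT ACG GTT GTC GAA ATT TTG TGA CCC ATG ACT GAA TGA — ATG at 14, stop TGA at 71 → 60 nt; ATG at 77, stop TGA at 86 → 12 nt.
Frame +3: ATG ACT ACA CAA TGG GTT TAG GGG TTT GGG CAG ACT TAG GCA GTA ATT GTA CGG TTG TCG AAA TTT TGT GAC CCA TGA CTG AAT GAA — ATG at 3, stop TAG at 21 → 21 nt.
Frame -1: TTC ATT CAG TCA TGG GTC ACA AAA TTT CGA CAA CCG TAC AAT TAC TGC CTA AGT CTG CCC AAA CCC CTA AAC CCA TTG TGT AGT CAT — no ATG→stop ORF.
Frame -2: TCA TTC AGT CAT GGG TCA CAA AAT TTC GAC AAC CGT ACA ATT ACT GCC TAA GTC TGC CCA AAC CCC TAA ACC CAT TGT GTA GTC ATC — no ATG→stop ORF.
Frame -3: CAT TCA GTC ATG GGT CAC AAA ATT TCG ACA ACC GTA CAA TTA CTG CCT AAG TCT GCC CAA ACC CCT AAA CCC ATT GTG TAG TCA TCA — ATG at 12, stop TAG at 81 → 72 nt.
Forward-strand max 60 nt; reverse-strand max 72 nt. The reverse strand has the longer ORF.

reverse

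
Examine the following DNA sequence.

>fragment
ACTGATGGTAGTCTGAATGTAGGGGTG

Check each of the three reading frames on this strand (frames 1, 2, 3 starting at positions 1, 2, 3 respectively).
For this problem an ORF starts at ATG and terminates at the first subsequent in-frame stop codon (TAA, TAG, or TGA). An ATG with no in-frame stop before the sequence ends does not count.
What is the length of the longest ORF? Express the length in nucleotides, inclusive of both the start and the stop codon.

Frame 1: ACT GAT GGT AGT CTG AAT GTA GGG GTG — no ATG→stop ORF.
Frame 2: CTG ATG GTA GTC TGA ATG TAG GGG — ATG at 5, stop TGA at 14 → 12 nt; ATG at 17, stop TAG at 20 → 6 nt.
Frame 3: TGA TGG TAG TCT GAA TGT AGG GGT — no ATG→stop ORF.
Longest: frame 2, positions 5–16, 12 nt = 4 codons = 3 aa. → 12 nucleotides.

12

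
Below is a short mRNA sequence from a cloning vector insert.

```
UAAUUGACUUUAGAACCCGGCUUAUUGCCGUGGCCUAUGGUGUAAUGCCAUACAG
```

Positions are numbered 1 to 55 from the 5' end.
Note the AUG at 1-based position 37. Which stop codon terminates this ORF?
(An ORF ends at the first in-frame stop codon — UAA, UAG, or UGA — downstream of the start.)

UAA

Codons from position 37: AUG (37–39), GUG (40–42), UAA (43–45).
The first in-frame stop codon is UAA.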